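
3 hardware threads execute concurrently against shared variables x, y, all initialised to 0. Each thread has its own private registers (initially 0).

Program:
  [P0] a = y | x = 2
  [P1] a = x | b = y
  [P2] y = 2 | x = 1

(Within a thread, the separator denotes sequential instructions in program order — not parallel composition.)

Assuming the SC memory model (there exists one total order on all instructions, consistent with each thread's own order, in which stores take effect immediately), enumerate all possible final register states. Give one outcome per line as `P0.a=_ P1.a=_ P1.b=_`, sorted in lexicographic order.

P0.a=0 P1.a=0 P1.b=0
P0.a=0 P1.a=0 P1.b=2
P0.a=0 P1.a=1 P1.b=2
P0.a=0 P1.a=2 P1.b=0
P0.a=0 P1.a=2 P1.b=2
P0.a=2 P1.a=0 P1.b=0
P0.a=2 P1.a=0 P1.b=2
P0.a=2 P1.a=1 P1.b=2
P0.a=2 P1.a=2 P1.b=2

outcome vector order: (P0.a,P1.a,P1.b)
|SC outcomes| = 9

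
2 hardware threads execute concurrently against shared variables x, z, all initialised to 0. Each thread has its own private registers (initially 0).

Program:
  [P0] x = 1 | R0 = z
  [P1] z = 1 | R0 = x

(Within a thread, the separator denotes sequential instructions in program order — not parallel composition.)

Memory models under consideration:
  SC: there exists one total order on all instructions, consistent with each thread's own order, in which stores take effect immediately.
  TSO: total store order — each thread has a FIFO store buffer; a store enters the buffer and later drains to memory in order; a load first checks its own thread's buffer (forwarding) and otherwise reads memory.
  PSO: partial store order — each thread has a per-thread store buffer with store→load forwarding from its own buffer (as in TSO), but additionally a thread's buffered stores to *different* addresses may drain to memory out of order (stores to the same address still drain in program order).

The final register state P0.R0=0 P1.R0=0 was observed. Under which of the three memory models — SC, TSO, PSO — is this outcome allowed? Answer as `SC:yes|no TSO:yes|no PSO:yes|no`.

outcome vector order: (P0.R0,P1.R0)
SC (3): 0/1, 1/0, 1/1
TSO (4): 0/0, 0/1, 1/0, 1/1
PSO (4): 0/0, 0/1, 1/0, 1/1
target 0/0 ∈ {TSO,PSO}

SC:no TSO:yes PSO:yes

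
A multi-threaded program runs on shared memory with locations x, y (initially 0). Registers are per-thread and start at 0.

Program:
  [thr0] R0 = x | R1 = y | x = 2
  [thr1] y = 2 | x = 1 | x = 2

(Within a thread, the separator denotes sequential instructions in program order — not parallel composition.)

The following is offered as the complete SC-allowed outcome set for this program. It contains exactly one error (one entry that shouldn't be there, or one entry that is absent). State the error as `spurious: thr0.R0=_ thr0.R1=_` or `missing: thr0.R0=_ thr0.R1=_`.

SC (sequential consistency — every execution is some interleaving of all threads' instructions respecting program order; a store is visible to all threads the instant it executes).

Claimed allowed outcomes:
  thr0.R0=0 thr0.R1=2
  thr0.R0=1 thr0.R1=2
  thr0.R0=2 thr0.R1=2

missing: thr0.R0=0 thr0.R1=0

outcome vector order: (thr0.R0,thr0.R1)
SC: 4 outcomes — {0/0 0/2 1/2 2/2}
SC∖claimed = {0/0}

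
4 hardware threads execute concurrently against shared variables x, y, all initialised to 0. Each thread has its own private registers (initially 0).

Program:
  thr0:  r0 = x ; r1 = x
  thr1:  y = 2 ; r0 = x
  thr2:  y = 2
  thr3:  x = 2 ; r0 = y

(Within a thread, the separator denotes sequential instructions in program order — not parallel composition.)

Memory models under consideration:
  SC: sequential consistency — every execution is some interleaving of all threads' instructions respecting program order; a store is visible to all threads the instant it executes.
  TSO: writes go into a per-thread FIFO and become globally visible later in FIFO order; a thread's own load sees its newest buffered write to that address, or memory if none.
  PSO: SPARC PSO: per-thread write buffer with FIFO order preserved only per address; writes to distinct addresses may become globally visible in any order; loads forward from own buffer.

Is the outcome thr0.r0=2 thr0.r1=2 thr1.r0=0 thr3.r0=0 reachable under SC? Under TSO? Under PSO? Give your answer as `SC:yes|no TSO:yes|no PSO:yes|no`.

outcome vector order: (thr0.r0,thr0.r1,thr1.r0,thr3.r0)
SC (9): <0 0 0 2> <0 0 2 0> <0 0 2 2> <0 2 0 2> <0 2 2 0> <0 2 2 2> <2 2 0 2> <2 2 2 0> <2 2 2 2>
TSO (12): <0 0 0 0> <0 0 0 2> <0 0 2 0> <0 0 2 2> <0 2 0 0> <0 2 0 2> <0 2 2 0> <0 2 2 2> <2 2 0 0> <2 2 0 2> <2 2 2 0> <2 2 2 2>
PSO (12): <0 0 0 0> <0 0 0 2> <0 0 2 0> <0 0 2 2> <0 2 0 0> <0 2 0 2> <0 2 2 0> <0 2 2 2> <2 2 0 0> <2 2 0 2> <2 2 2 0> <2 2 2 2>
target <2 2 0 0> ∈ {TSO,PSO}

SC:no TSO:yes PSO:yes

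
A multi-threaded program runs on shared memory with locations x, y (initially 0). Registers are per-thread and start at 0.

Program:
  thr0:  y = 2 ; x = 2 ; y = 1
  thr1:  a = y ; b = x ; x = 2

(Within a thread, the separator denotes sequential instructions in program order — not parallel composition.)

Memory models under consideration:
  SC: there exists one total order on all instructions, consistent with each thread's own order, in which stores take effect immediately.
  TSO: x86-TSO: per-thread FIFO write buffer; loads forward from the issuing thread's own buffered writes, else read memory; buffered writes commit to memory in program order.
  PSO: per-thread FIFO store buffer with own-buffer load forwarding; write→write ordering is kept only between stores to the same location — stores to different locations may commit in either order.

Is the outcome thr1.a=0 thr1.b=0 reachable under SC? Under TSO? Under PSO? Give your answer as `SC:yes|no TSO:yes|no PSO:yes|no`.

SC:yes TSO:yes PSO:yes

outcome vector order: (thr1.a,thr1.b)
SC (5): 0/0, 0/2, 1/2, 2/0, 2/2
TSO (5): 0/0, 0/2, 1/2, 2/0, 2/2
PSO (6): 0/0, 0/2, 1/0, 1/2, 2/0, 2/2
target 0/0 ∈ {SC,TSO,PSO}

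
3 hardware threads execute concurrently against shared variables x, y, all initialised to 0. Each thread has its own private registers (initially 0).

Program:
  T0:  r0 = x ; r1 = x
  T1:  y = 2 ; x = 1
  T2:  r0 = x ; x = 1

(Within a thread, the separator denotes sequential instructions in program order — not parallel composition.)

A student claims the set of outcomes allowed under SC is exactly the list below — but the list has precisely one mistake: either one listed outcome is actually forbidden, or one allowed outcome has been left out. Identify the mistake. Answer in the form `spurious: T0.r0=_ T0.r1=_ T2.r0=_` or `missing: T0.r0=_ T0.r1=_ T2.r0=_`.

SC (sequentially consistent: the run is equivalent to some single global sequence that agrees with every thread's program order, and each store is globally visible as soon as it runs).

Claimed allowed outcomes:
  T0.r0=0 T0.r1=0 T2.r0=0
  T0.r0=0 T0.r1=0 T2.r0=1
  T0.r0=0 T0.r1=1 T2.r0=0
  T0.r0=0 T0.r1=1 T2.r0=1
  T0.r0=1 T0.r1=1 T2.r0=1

outcome vector order: (T0.r0,T0.r1,T2.r0)
SC: 6 outcomes — {0/0/0, 0/0/1, 0/1/0, 0/1/1, 1/1/0, 1/1/1}
SC∖claimed = {1/1/0}

missing: T0.r0=1 T0.r1=1 T2.r0=0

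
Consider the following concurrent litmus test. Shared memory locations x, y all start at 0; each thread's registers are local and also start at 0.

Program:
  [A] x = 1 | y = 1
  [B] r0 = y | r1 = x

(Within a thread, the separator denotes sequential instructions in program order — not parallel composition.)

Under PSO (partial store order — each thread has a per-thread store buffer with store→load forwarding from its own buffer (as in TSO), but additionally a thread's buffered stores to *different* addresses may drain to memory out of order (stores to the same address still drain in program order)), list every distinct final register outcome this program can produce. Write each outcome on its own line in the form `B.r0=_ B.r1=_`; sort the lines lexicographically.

outcome vector order: (B.r0,B.r1)
|PSO outcomes| = 4

B.r0=0 B.r1=0
B.r0=0 B.r1=1
B.r0=1 B.r1=0
B.r0=1 B.r1=1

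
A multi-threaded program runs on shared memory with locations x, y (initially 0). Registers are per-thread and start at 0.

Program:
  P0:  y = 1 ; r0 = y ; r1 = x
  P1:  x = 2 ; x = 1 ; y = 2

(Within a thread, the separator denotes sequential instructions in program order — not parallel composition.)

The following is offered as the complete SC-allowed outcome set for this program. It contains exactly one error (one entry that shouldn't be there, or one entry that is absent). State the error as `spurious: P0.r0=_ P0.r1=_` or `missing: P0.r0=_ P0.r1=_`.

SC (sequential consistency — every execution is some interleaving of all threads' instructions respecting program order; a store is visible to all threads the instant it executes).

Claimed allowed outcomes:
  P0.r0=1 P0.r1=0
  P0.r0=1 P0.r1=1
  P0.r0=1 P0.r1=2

outcome vector order: (P0.r0,P0.r1)
SC: 4 outcomes — {10; 11; 12; 21}
SC∖claimed = {21}

missing: P0.r0=2 P0.r1=1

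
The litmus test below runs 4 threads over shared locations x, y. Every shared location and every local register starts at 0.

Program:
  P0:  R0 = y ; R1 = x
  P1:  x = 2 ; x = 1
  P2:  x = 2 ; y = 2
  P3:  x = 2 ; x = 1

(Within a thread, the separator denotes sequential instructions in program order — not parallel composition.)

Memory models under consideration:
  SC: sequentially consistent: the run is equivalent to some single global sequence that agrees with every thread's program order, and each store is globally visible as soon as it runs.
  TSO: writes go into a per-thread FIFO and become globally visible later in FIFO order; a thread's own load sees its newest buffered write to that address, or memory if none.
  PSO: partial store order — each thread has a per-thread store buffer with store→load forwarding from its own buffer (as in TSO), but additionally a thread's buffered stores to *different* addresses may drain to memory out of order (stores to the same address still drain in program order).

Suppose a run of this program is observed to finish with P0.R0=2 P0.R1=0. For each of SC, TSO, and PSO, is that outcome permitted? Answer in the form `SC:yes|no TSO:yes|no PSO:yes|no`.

SC:no TSO:no PSO:yes

outcome vector order: (P0.R0,P0.R1)
SC: 5 outcomes — {0/0; 0/1; 0/2; 2/1; 2/2}
TSO: 5 outcomes — {0/0; 0/1; 0/2; 2/1; 2/2}
PSO: 6 outcomes — {0/0; 0/1; 0/2; 2/0; 2/1; 2/2}
target 2/0 ∈ {PSO}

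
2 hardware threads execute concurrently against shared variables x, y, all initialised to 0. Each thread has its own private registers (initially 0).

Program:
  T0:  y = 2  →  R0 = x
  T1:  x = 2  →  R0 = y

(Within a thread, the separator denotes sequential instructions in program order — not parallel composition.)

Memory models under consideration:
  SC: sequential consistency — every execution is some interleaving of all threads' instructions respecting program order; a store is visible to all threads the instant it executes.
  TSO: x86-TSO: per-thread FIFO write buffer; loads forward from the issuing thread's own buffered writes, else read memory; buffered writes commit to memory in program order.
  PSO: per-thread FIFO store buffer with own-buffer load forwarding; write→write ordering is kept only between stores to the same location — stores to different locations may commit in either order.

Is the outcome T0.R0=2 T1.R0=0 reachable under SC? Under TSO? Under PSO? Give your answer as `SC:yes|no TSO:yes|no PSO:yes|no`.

SC:yes TSO:yes PSO:yes

outcome vector order: (T0.R0,T1.R0)
under SC → <0 2> <2 0> <2 2>
under TSO → <0 0> <0 2> <2 0> <2 2>
under PSO → <0 0> <0 2> <2 0> <2 2>
target <2 0> ∈ {SC,TSO,PSO}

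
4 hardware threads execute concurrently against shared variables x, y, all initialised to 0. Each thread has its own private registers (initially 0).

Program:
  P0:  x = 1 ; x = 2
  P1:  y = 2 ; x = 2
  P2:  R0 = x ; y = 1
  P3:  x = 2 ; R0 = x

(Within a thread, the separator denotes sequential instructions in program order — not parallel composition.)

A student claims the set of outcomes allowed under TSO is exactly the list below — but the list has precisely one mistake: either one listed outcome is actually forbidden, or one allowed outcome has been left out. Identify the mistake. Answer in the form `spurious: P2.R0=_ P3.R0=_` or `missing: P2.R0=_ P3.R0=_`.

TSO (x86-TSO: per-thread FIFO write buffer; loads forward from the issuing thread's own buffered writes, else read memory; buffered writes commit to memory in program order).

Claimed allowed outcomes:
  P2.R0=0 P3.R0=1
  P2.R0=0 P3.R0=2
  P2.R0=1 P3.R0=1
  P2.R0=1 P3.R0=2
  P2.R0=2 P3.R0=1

missing: P2.R0=2 P3.R0=2

outcome vector order: (P2.R0,P3.R0)
under TSO → 01; 02; 11; 12; 21; 22
TSO∖claimed = {22}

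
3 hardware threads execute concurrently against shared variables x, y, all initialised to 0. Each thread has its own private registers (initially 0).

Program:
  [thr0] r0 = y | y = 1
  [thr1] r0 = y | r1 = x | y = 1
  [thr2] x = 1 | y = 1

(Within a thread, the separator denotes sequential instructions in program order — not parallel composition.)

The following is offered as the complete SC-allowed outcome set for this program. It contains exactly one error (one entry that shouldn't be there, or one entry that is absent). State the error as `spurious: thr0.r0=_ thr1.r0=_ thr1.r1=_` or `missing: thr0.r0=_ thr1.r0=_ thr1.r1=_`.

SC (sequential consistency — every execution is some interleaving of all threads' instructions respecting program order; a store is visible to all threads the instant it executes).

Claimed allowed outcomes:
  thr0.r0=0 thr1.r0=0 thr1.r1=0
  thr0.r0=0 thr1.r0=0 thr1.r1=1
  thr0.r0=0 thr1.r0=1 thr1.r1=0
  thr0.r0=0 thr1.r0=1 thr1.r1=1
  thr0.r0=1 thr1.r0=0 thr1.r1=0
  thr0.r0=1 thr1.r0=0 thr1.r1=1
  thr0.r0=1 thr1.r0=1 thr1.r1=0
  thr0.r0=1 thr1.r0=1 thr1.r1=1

outcome vector order: (thr0.r0,thr1.r0,thr1.r1)
SC: 7 outcomes — {<0 0 0>, <0 0 1>, <0 1 0>, <0 1 1>, <1 0 0>, <1 0 1>, <1 1 1>}
claimed∖SC = {<1 1 0>}

spurious: thr0.r0=1 thr1.r0=1 thr1.r1=0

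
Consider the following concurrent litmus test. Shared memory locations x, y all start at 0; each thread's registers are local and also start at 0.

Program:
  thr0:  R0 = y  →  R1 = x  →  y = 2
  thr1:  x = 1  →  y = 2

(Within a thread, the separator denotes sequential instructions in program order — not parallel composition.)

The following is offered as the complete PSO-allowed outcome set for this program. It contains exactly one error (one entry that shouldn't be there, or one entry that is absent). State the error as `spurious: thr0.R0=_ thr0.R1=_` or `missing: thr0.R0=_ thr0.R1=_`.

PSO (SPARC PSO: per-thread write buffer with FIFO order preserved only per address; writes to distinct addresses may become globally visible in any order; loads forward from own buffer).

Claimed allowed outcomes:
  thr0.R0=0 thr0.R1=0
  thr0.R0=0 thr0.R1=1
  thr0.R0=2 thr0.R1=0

missing: thr0.R0=2 thr0.R1=1

outcome vector order: (thr0.R0,thr0.R1)
PSO: 4 outcomes — {(0,0); (0,1); (2,0); (2,1)}
PSO∖claimed = {(2,1)}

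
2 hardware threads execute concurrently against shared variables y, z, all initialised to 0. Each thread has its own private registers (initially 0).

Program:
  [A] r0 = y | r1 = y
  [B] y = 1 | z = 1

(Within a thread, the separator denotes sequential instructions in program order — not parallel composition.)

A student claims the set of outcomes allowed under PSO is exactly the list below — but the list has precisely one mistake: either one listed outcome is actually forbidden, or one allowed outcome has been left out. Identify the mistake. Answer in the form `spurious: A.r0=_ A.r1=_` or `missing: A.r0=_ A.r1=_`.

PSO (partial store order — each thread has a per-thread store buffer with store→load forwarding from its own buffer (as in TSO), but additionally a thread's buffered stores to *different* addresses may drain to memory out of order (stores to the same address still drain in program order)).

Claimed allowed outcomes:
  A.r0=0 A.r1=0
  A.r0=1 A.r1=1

missing: A.r0=0 A.r1=1

outcome vector order: (A.r0,A.r1)
under PSO → (0,0); (0,1); (1,1)
PSO∖claimed = {(0,1)}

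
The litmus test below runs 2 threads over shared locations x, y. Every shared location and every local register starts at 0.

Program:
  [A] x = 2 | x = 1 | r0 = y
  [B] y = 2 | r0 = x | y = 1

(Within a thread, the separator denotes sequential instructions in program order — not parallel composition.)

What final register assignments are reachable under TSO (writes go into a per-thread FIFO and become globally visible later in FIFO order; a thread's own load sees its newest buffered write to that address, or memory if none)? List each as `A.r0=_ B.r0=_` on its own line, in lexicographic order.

outcome vector order: (A.r0,B.r0)
|TSO outcomes| = 9

A.r0=0 B.r0=0
A.r0=0 B.r0=1
A.r0=0 B.r0=2
A.r0=1 B.r0=0
A.r0=1 B.r0=1
A.r0=1 B.r0=2
A.r0=2 B.r0=0
A.r0=2 B.r0=1
A.r0=2 B.r0=2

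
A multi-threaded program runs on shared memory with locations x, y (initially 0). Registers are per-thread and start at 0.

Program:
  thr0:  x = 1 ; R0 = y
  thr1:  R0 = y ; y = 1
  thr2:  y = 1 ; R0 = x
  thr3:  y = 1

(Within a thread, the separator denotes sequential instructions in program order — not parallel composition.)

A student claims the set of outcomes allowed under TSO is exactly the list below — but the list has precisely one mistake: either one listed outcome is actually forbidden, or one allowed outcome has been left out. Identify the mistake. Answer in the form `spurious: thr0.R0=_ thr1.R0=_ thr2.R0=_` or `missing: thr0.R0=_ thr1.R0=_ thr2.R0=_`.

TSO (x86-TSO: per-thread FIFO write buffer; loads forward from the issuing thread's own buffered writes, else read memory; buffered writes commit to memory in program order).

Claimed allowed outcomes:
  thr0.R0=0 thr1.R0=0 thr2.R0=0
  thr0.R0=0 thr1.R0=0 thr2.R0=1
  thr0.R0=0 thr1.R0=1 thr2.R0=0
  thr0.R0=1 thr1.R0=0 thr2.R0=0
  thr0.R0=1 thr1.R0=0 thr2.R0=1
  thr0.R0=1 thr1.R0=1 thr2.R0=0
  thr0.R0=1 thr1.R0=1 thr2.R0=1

missing: thr0.R0=0 thr1.R0=1 thr2.R0=1

outcome vector order: (thr0.R0,thr1.R0,thr2.R0)
under TSO → 000; 001; 010; 011; 100; 101; 110; 111
TSO∖claimed = {011}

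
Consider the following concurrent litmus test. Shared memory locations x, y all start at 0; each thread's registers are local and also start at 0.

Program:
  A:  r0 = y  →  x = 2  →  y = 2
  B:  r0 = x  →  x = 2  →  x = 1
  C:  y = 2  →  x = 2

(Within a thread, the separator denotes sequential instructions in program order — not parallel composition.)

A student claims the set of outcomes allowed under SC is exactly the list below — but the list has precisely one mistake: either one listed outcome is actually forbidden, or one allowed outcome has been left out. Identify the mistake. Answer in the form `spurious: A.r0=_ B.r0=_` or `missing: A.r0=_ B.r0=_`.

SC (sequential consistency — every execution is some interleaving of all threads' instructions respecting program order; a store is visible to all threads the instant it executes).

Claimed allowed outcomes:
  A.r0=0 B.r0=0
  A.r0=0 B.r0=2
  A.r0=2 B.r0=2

outcome vector order: (A.r0,B.r0)
under SC → 0/0 0/2 2/0 2/2
SC∖claimed = {2/0}

missing: A.r0=2 B.r0=0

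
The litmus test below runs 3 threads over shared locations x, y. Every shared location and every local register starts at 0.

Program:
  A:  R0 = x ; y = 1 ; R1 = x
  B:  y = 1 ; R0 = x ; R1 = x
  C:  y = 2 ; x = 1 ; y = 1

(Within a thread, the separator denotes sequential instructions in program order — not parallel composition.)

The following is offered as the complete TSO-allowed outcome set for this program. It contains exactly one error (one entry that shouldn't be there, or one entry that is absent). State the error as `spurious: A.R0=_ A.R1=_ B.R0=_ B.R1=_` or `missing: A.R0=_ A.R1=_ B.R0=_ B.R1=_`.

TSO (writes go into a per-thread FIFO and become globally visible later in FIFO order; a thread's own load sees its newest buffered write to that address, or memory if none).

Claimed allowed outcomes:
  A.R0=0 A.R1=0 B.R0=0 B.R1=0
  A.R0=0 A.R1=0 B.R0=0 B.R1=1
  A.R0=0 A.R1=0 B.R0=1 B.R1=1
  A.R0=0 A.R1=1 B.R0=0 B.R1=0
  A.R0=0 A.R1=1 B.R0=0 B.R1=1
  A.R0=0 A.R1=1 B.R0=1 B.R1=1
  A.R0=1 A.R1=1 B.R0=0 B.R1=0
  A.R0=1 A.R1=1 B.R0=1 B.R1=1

outcome vector order: (A.R0,A.R1,B.R0,B.R1)
[TSO] allowed = {(0,0,0,0); (0,0,0,1); (0,0,1,1); (0,1,0,0); (0,1,0,1); (0,1,1,1); (1,1,0,0); (1,1,0,1); (1,1,1,1)}
TSO∖claimed = {(1,1,0,1)}

missing: A.R0=1 A.R1=1 B.R0=0 B.R1=1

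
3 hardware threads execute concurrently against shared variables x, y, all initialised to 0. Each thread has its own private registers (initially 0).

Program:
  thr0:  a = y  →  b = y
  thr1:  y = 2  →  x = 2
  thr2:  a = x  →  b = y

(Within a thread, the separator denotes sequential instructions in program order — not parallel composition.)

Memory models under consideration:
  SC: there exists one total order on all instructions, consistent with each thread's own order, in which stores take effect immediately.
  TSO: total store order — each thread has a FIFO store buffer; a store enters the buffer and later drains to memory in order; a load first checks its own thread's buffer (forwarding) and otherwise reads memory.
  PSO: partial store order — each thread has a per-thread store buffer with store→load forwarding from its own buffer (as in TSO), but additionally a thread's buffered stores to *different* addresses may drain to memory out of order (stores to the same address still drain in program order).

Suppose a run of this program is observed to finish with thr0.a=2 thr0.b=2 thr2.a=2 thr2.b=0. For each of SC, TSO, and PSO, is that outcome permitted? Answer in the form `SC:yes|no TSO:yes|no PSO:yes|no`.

outcome vector order: (thr0.a,thr0.b,thr2.a,thr2.b)
[SC] allowed = {0000; 0002; 0022; 0200; 0202; 0222; 2200; 2202; 2222}
[TSO] allowed = {0000; 0002; 0022; 0200; 0202; 0222; 2200; 2202; 2222}
[PSO] allowed = {0000; 0002; 0020; 0022; 0200; 0202; 0220; 0222; 2200; 2202; 2220; 2222}
target 2220 ∈ {PSO}

SC:no TSO:no PSO:yes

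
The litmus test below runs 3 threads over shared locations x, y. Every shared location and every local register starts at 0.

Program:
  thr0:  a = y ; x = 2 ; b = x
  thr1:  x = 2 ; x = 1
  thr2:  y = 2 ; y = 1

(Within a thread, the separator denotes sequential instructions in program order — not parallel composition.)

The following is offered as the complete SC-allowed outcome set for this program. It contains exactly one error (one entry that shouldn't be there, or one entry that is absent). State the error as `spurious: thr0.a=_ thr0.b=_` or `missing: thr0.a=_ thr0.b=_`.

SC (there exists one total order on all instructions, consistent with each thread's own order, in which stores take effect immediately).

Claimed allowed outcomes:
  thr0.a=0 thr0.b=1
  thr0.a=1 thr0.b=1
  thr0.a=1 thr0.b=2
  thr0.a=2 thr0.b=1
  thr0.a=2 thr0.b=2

outcome vector order: (thr0.a,thr0.b)
under SC → 0/1; 0/2; 1/1; 1/2; 2/1; 2/2
SC∖claimed = {0/2}

missing: thr0.a=0 thr0.b=2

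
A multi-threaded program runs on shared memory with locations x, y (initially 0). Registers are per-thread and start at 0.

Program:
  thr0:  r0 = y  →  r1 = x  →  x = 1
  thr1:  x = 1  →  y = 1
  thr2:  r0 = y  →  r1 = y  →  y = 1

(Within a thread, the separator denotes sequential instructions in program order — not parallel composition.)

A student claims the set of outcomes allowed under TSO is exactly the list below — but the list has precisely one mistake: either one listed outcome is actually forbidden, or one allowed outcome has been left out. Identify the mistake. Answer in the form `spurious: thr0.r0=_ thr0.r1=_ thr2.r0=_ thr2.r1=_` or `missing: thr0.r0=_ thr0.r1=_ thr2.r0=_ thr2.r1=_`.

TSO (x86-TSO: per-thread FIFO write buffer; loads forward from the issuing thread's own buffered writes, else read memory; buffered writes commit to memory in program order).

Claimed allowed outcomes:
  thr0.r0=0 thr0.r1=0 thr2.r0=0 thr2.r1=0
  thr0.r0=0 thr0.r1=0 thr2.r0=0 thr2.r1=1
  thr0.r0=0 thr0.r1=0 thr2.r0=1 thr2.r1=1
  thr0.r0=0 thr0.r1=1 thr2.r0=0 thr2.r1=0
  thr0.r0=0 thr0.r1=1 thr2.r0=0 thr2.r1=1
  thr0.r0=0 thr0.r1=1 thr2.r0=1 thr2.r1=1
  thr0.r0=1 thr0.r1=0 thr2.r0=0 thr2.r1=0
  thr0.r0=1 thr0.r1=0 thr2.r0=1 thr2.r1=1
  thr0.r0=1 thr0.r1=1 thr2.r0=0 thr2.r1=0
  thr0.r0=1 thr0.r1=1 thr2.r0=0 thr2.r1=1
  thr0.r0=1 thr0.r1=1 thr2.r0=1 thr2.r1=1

spurious: thr0.r0=1 thr0.r1=0 thr2.r0=1 thr2.r1=1

outcome vector order: (thr0.r0,thr0.r1,thr2.r0,thr2.r1)
under TSO → 0/0/0/0, 0/0/0/1, 0/0/1/1, 0/1/0/0, 0/1/0/1, 0/1/1/1, 1/0/0/0, 1/1/0/0, 1/1/0/1, 1/1/1/1
claimed∖TSO = {1/0/1/1}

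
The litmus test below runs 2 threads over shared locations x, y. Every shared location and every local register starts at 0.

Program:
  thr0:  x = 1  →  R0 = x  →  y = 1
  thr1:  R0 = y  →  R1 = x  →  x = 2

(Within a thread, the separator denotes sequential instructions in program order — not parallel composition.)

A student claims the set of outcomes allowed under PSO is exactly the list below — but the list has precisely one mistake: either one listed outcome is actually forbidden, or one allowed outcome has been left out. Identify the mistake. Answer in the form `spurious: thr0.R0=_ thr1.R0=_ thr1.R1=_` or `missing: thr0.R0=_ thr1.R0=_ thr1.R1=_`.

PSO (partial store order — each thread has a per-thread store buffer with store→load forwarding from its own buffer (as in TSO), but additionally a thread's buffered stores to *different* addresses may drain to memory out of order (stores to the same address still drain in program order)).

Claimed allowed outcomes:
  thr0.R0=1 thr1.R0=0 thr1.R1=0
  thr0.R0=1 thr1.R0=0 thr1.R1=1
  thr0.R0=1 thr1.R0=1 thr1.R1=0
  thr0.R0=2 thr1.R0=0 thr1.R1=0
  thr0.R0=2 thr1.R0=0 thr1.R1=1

missing: thr0.R0=1 thr1.R0=1 thr1.R1=1

outcome vector order: (thr0.R0,thr1.R0,thr1.R1)
[PSO] allowed = {<1 0 0> <1 0 1> <1 1 0> <1 1 1> <2 0 0> <2 0 1>}
PSO∖claimed = {<1 1 1>}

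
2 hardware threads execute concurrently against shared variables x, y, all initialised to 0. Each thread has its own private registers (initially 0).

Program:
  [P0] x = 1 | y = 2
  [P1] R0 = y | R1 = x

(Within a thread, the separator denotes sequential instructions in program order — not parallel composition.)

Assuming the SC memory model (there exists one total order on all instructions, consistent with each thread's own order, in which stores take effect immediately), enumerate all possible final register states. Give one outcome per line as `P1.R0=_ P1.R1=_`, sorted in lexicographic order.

outcome vector order: (P1.R0,P1.R1)
|SC outcomes| = 3

P1.R0=0 P1.R1=0
P1.R0=0 P1.R1=1
P1.R0=2 P1.R1=1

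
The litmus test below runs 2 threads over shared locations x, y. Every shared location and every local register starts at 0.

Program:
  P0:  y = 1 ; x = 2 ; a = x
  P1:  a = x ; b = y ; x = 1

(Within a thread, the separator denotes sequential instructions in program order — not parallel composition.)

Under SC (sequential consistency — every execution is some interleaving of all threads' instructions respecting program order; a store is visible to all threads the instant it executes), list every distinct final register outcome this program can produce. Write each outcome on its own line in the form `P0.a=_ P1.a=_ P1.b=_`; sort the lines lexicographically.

outcome vector order: (P0.a,P1.a,P1.b)
|SC outcomes| = 6

P0.a=1 P1.a=0 P1.b=0
P0.a=1 P1.a=0 P1.b=1
P0.a=1 P1.a=2 P1.b=1
P0.a=2 P1.a=0 P1.b=0
P0.a=2 P1.a=0 P1.b=1
P0.a=2 P1.a=2 P1.b=1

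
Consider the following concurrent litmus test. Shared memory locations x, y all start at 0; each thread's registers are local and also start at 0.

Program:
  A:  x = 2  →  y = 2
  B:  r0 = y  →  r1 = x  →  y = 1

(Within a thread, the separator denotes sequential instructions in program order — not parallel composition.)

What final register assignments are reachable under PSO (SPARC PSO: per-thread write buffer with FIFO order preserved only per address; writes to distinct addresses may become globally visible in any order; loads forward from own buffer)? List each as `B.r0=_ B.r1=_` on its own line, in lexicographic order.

B.r0=0 B.r1=0
B.r0=0 B.r1=2
B.r0=2 B.r1=0
B.r0=2 B.r1=2

outcome vector order: (B.r0,B.r1)
|PSO outcomes| = 4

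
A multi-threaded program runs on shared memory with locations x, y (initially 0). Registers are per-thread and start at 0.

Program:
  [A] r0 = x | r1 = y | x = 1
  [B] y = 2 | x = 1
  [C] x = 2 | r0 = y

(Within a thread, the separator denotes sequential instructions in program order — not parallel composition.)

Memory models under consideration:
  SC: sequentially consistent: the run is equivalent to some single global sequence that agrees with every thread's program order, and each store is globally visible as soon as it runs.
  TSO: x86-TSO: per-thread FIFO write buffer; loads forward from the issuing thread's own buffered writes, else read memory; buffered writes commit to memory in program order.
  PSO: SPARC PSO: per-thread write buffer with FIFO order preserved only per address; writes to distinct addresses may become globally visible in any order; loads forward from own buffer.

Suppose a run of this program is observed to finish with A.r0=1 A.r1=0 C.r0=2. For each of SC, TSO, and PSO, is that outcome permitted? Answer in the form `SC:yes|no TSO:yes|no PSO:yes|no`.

SC:no TSO:no PSO:yes

outcome vector order: (A.r0,A.r1,C.r0)
SC: 10 outcomes — {(0,0,0); (0,0,2); (0,2,0); (0,2,2); (1,2,0); (1,2,2); (2,0,0); (2,0,2); (2,2,0); (2,2,2)}
TSO: 10 outcomes — {(0,0,0); (0,0,2); (0,2,0); (0,2,2); (1,2,0); (1,2,2); (2,0,0); (2,0,2); (2,2,0); (2,2,2)}
PSO: 12 outcomes — {(0,0,0); (0,0,2); (0,2,0); (0,2,2); (1,0,0); (1,0,2); (1,2,0); (1,2,2); (2,0,0); (2,0,2); (2,2,0); (2,2,2)}
target (1,0,2) ∈ {PSO}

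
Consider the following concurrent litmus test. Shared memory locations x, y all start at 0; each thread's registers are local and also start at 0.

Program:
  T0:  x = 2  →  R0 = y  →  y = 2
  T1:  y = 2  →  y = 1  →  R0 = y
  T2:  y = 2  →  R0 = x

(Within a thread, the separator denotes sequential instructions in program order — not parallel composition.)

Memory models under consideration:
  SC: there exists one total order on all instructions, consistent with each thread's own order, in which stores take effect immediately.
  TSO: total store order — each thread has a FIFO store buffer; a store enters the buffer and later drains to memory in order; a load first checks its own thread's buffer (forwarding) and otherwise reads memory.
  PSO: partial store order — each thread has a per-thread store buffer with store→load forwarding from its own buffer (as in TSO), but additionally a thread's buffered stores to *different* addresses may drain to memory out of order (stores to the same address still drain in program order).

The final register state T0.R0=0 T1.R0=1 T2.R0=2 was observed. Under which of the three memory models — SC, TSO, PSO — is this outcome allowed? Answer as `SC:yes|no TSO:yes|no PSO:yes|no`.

outcome vector order: (T0.R0,T1.R0,T2.R0)
SC (10): 0/1/2, 0/2/2, 1/1/0, 1/1/2, 1/2/0, 1/2/2, 2/1/0, 2/1/2, 2/2/0, 2/2/2
TSO (12): 0/1/0, 0/1/2, 0/2/0, 0/2/2, 1/1/0, 1/1/2, 1/2/0, 1/2/2, 2/1/0, 2/1/2, 2/2/0, 2/2/2
PSO (12): 0/1/0, 0/1/2, 0/2/0, 0/2/2, 1/1/0, 1/1/2, 1/2/0, 1/2/2, 2/1/0, 2/1/2, 2/2/0, 2/2/2
target 0/1/2 ∈ {SC,TSO,PSO}

SC:yes TSO:yes PSO:yes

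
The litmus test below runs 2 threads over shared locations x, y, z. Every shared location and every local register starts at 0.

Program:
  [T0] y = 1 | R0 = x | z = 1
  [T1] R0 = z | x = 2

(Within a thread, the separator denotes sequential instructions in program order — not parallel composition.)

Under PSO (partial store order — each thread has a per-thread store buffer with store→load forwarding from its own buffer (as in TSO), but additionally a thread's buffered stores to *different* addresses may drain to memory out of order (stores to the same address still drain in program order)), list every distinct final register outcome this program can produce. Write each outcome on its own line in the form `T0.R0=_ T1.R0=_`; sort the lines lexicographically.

T0.R0=0 T1.R0=0
T0.R0=0 T1.R0=1
T0.R0=2 T1.R0=0

outcome vector order: (T0.R0,T1.R0)
|PSO outcomes| = 3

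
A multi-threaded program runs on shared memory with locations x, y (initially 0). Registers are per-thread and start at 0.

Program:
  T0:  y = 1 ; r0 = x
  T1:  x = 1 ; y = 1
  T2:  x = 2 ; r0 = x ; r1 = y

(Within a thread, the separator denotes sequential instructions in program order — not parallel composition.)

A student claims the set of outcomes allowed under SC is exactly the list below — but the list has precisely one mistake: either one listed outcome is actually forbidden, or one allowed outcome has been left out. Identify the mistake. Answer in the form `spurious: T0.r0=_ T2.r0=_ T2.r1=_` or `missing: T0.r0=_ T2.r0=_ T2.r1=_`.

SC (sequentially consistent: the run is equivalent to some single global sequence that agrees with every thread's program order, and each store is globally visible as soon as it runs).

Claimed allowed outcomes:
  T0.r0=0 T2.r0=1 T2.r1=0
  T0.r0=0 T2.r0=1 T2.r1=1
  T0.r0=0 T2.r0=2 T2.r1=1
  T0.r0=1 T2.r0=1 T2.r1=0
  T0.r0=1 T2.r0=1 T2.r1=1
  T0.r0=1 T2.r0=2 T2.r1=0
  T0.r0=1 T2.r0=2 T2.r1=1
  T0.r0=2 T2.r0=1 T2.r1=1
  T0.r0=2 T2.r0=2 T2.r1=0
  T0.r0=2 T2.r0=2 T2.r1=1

spurious: T0.r0=0 T2.r0=1 T2.r1=0

outcome vector order: (T0.r0,T2.r0,T2.r1)
SC (9): <0 1 1>, <0 2 1>, <1 1 0>, <1 1 1>, <1 2 0>, <1 2 1>, <2 1 1>, <2 2 0>, <2 2 1>
claimed∖SC = {<0 1 0>}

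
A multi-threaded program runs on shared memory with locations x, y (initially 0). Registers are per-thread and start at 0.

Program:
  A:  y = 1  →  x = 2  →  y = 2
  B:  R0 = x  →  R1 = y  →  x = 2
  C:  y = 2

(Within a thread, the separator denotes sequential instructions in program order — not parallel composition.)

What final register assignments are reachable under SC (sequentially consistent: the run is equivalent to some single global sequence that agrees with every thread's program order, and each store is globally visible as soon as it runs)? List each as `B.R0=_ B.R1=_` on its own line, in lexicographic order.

B.R0=0 B.R1=0
B.R0=0 B.R1=1
B.R0=0 B.R1=2
B.R0=2 B.R1=1
B.R0=2 B.R1=2

outcome vector order: (B.R0,B.R1)
|SC outcomes| = 5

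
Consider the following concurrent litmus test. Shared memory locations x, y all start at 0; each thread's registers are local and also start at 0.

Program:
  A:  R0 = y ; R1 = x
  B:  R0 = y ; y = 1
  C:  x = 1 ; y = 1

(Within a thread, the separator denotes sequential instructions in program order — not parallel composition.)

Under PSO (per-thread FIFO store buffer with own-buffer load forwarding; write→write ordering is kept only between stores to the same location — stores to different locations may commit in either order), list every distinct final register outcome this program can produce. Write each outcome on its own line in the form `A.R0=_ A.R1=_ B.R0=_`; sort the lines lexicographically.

A.R0=0 A.R1=0 B.R0=0
A.R0=0 A.R1=0 B.R0=1
A.R0=0 A.R1=1 B.R0=0
A.R0=0 A.R1=1 B.R0=1
A.R0=1 A.R1=0 B.R0=0
A.R0=1 A.R1=0 B.R0=1
A.R0=1 A.R1=1 B.R0=0
A.R0=1 A.R1=1 B.R0=1

outcome vector order: (A.R0,A.R1,B.R0)
|PSO outcomes| = 8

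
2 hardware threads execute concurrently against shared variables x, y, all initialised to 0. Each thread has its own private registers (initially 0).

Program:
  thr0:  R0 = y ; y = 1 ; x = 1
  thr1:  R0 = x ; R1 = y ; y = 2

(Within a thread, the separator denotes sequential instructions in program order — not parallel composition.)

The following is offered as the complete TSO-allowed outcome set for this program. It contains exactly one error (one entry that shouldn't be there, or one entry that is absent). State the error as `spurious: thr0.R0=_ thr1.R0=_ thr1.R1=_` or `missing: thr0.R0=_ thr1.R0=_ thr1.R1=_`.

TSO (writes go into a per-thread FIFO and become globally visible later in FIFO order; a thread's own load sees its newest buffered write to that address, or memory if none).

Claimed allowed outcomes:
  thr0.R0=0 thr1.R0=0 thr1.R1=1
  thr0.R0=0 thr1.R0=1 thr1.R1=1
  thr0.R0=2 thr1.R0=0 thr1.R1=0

outcome vector order: (thr0.R0,thr1.R0,thr1.R1)
under TSO → 0/0/0 0/0/1 0/1/1 2/0/0
TSO∖claimed = {0/0/0}

missing: thr0.R0=0 thr1.R0=0 thr1.R1=0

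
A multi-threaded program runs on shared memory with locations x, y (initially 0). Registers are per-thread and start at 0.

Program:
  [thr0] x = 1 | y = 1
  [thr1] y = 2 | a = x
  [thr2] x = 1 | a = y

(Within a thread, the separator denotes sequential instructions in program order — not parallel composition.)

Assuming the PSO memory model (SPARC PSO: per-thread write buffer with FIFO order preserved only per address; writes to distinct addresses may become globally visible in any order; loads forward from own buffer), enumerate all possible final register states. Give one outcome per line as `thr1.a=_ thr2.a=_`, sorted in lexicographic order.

thr1.a=0 thr2.a=0
thr1.a=0 thr2.a=1
thr1.a=0 thr2.a=2
thr1.a=1 thr2.a=0
thr1.a=1 thr2.a=1
thr1.a=1 thr2.a=2

outcome vector order: (thr1.a,thr2.a)
|PSO outcomes| = 6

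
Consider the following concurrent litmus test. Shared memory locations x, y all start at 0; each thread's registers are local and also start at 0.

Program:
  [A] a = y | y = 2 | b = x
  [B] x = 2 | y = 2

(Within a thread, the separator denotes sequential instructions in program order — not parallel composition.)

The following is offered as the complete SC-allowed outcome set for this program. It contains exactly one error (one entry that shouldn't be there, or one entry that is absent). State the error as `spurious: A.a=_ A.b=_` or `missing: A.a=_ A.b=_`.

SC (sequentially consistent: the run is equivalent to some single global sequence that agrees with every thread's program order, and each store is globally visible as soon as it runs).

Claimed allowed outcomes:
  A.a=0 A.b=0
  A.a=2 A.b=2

missing: A.a=0 A.b=2

outcome vector order: (A.a,A.b)
under SC → (0,0) (0,2) (2,2)
SC∖claimed = {(0,2)}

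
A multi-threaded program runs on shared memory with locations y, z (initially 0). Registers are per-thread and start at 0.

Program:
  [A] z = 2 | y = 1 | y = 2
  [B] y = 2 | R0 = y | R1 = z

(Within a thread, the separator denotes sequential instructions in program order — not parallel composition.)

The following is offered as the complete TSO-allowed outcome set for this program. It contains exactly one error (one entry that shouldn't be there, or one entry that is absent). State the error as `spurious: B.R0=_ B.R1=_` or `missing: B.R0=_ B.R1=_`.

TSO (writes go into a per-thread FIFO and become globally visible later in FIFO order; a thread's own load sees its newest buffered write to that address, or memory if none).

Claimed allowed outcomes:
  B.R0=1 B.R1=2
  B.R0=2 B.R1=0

missing: B.R0=2 B.R1=2

outcome vector order: (B.R0,B.R1)
TSO: 3 outcomes — {12; 20; 22}
TSO∖claimed = {22}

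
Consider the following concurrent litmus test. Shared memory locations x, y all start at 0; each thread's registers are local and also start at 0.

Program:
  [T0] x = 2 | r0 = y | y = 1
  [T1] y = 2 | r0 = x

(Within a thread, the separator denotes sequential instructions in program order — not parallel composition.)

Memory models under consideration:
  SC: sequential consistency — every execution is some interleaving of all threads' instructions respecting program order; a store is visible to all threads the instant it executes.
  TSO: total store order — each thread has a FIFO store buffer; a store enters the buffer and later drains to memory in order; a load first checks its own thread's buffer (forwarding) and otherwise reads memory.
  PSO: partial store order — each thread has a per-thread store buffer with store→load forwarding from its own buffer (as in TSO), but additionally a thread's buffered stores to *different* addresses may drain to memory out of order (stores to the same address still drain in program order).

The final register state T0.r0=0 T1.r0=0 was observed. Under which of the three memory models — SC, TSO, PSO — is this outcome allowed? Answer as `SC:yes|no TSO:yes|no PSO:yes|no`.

SC:no TSO:yes PSO:yes

outcome vector order: (T0.r0,T1.r0)
under SC → 0/2, 2/0, 2/2
under TSO → 0/0, 0/2, 2/0, 2/2
under PSO → 0/0, 0/2, 2/0, 2/2
target 0/0 ∈ {TSO,PSO}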